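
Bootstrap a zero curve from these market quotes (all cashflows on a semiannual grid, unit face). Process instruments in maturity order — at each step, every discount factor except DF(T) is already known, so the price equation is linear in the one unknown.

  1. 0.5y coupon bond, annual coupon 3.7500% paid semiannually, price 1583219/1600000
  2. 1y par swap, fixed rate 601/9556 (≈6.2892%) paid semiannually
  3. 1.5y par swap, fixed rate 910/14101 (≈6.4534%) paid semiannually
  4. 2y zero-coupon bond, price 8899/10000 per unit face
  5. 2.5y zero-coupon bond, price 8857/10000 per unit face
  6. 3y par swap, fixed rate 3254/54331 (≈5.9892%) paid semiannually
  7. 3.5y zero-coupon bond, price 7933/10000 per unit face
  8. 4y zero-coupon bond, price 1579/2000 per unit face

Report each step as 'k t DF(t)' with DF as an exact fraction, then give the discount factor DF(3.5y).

1 1/2 9713/10000
2 1 9399/10000
3 3/2 909/1000
4 2 8899/10000
5 5/2 8857/10000
6 3 8373/10000
7 7/2 7933/10000
8 4 1579/2000
DF(3.5y) = 7933/10000 ≈ 0.793300

step 1 [0.5y] bond c/2=3/160: DF=(1583219/1600000 − 3/160·(0))/(1+3/160) = 9713/10000 ≈ 0.971300
step 2 [1y] swap r/2=601/19112: DF=(1 − 601/19112·(0.971300))/(1+601/19112) = 9399/10000 ≈ 0.939900
step 3 [1.5y] swap r/2=455/14101: DF=(1 − 455/14101·(0.971300+0.939900))/(1+455/14101) = 909/1000 ≈ 0.909000
step 4 [2y] zero: DF = P = 8899/10000 ≈ 0.889900
step 5 [2.5y] zero: DF = P = 8857/10000 ≈ 0.885700
step 6 [3y] swap r/2=1627/54331: DF=(1 − 1627/54331·(0.971300+0.939900+0.909000+0.889900+0.885700))/(1+1627/54331) = 8373/10000 ≈ 0.837300
step 7 [3.5y] zero: DF = P = 7933/10000 ≈ 0.793300
step 8 [4y] zero: DF = P = 1579/2000 ≈ 0.789500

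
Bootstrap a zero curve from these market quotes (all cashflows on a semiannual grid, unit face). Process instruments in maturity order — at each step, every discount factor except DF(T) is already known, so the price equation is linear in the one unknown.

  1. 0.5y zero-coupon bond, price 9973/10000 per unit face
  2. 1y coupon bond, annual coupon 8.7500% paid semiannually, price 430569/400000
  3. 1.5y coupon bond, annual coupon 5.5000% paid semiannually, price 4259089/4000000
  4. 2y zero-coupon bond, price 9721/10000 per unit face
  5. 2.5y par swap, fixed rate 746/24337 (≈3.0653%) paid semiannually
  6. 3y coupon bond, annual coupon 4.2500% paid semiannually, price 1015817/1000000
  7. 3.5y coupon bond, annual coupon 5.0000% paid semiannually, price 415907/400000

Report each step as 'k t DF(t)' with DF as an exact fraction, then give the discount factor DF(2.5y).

1 1/2 9973/10000
2 1 1979/2000
3 3/2 9831/10000
4 2 9721/10000
5 5/2 4627/5000
6 3 4467/5000
7 7/2 8739/10000
DF(2.5y) = 4627/5000 ≈ 0.925400

step 1 [0.5y] zero: DF = P = 9973/10000 ≈ 0.997300
step 2 [1y] bond c/2=7/160: DF=(430569/400000 − 7/160·(0.997300))/(1+7/160) = 1979/2000 ≈ 0.989500
step 3 [1.5y] bond c/2=11/400: DF=(4259089/4000000 − 11/400·(0.997300+0.989500))/(1+11/400) = 9831/10000 ≈ 0.983100
step 4 [2y] zero: DF = P = 9721/10000 ≈ 0.972100
step 5 [2.5y] swap r/2=373/24337: DF=(1 − 373/24337·(0.997300+0.989500+0.983100+0.972100))/(1+373/24337) = 4627/5000 ≈ 0.925400
step 6 [3y] bond c/2=17/800: DF=(1015817/1000000 − 17/800·(0.997300+0.989500+0.983100+0.972100+0.925400))/(1+17/800) = 4467/5000 ≈ 0.893400
step 7 [3.5y] bond c/2=1/40: DF=(415907/400000 − 1/40·(0.997300+0.989500+0.983100+0.972100+0.925400+0.893400))/(1+1/40) = 8739/10000 ≈ 0.873900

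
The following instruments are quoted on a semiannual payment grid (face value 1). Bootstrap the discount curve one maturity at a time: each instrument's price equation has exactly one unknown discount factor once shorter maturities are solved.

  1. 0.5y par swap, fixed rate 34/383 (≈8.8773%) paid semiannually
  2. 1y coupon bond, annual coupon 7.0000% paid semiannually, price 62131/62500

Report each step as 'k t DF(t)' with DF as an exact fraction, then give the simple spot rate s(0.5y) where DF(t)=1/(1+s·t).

1 1/2 383/400
2 1 9281/10000
s(0.5y) = (1/(383/400) − 1)/(1/2) = 34/383 ≈ 8.8773%

step 1 [0.5y] swap r/2=17/383: DF=(1 − 17/383·(0))/(1+17/383) = 383/400 ≈ 0.957500
step 2 [1y] bond c/2=7/200: DF=(62131/62500 − 7/200·(0.957500))/(1+7/200) = 9281/10000 ≈ 0.928100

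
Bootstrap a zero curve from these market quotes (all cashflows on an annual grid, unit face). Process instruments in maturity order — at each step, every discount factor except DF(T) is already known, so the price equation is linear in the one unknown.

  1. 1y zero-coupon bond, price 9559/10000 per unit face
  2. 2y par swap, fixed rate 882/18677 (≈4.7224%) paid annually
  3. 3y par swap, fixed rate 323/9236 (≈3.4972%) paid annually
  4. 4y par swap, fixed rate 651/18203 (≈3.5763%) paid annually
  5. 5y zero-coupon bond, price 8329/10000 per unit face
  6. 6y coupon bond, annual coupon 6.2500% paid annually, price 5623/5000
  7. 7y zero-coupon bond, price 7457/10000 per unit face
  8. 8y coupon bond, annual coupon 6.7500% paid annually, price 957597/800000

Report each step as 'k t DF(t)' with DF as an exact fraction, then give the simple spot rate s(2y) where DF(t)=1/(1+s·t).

1 1 9559/10000
2 2 4559/5000
3 3 9031/10000
4 4 4349/5000
5 5 8329/10000
6 6 7953/10000
7 7 7457/10000
8 8 741/1000
s(2y) = (1/(4559/5000) − 1)/(2) = 441/9118 ≈ 4.8366%

step 1 [1y] zero: DF = P = 9559/10000 ≈ 0.955900
step 2 [2y] swap r/1=882/18677: DF=(1 − 882/18677·(0.955900))/(1+882/18677) = 4559/5000 ≈ 0.911800
step 3 [3y] swap r/1=323/9236: DF=(1 − 323/9236·(0.955900+0.911800))/(1+323/9236) = 9031/10000 ≈ 0.903100
step 4 [4y] swap r/1=651/18203: DF=(1 − 651/18203·(0.955900+0.911800+0.903100))/(1+651/18203) = 4349/5000 ≈ 0.869800
step 5 [5y] zero: DF = P = 8329/10000 ≈ 0.832900
step 6 [6y] bond c/1=1/16: DF=(5623/5000 − 1/16·(0.955900+0.911800+0.903100+0.869800+0.832900))/(1+1/16) = 7953/10000 ≈ 0.795300
step 7 [7y] zero: DF = P = 7457/10000 ≈ 0.745700
step 8 [8y] bond c/1=27/400: DF=(957597/800000 − 27/400·(0.955900+0.911800+0.903100+0.869800+0.832900+0.795300+0.745700))/(1+27/400) = 741/1000 ≈ 0.741000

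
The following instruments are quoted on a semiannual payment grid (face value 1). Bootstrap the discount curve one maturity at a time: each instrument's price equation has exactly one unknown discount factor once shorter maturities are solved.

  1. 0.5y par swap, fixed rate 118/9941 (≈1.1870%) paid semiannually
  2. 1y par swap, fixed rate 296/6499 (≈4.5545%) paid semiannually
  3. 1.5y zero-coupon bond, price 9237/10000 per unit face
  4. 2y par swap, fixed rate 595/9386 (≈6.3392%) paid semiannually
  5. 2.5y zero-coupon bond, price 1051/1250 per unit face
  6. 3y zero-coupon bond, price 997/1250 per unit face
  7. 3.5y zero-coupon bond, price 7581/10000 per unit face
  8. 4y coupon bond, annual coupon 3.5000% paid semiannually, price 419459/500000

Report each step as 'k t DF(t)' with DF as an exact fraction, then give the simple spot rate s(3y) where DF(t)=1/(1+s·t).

step 1 [0.5y] swap r/2=59/9941: DF=(1 − 59/9941·(0))/(1+59/9941) = 9941/10000 ≈ 0.994100
step 2 [1y] swap r/2=148/6499: DF=(1 − 148/6499·(0.994100))/(1+148/6499) = 2389/2500 ≈ 0.955600
step 3 [1.5y] zero: DF = P = 9237/10000 ≈ 0.923700
step 4 [2y] swap r/2=595/18772: DF=(1 − 595/18772·(0.994100+0.955600+0.923700))/(1+595/18772) = 881/1000 ≈ 0.881000
step 5 [2.5y] zero: DF = P = 1051/1250 ≈ 0.840800
step 6 [3y] zero: DF = P = 997/1250 ≈ 0.797600
step 7 [3.5y] zero: DF = P = 7581/10000 ≈ 0.758100
step 8 [4y] bond c/2=7/400: DF=(419459/500000 − 7/400·(0.994100+0.955600+0.923700+0.881000+0.840800+0.797600+0.758100))/(1+7/400) = 7187/10000 ≈ 0.718700

1 1/2 9941/10000
2 1 2389/2500
3 3/2 9237/10000
4 2 881/1000
5 5/2 1051/1250
6 3 997/1250
7 7/2 7581/10000
8 4 7187/10000
s(3y) = (1/(997/1250) − 1)/(3) = 253/2991 ≈ 8.4587%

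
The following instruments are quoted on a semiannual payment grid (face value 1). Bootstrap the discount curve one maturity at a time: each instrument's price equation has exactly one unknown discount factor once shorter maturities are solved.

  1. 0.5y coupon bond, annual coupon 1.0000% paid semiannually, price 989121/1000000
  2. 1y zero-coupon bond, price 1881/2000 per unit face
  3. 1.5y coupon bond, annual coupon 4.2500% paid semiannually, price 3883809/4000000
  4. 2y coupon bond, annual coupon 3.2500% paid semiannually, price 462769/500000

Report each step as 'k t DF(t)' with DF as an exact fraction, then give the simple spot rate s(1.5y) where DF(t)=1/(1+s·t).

step 1 [0.5y] bond c/2=1/200: DF=(989121/1000000 − 1/200·(0))/(1+1/200) = 4921/5000 ≈ 0.984200
step 2 [1y] zero: DF = P = 1881/2000 ≈ 0.940500
step 3 [1.5y] bond c/2=17/800: DF=(3883809/4000000 − 17/800·(0.984200+0.940500))/(1+17/800) = 9107/10000 ≈ 0.910700
step 4 [2y] bond c/2=13/800: DF=(462769/500000 − 13/800·(0.984200+0.940500+0.910700))/(1+13/800) = 4327/5000 ≈ 0.865400

1 1/2 4921/5000
2 1 1881/2000
3 3/2 9107/10000
4 2 4327/5000
s(1.5y) = (1/(9107/10000) − 1)/(3/2) = 1786/27321 ≈ 6.5371%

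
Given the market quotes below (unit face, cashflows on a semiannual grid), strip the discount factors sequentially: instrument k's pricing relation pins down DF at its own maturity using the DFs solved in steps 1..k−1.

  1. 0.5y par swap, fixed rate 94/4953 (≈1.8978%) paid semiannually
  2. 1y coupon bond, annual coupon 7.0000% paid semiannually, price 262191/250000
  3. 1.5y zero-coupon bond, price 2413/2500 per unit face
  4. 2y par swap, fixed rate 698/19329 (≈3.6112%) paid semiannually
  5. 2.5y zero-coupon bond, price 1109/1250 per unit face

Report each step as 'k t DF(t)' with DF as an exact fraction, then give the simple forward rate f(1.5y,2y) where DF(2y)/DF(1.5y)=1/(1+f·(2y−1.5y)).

1 1/2 4953/5000
2 1 4899/5000
3 3/2 2413/2500
4 2 4651/5000
5 5/2 1109/1250
f(1.5y,2y) = ((2413/2500)/(4651/5000) − 1)/(1/2) = 350/4651 ≈ 7.5253%

step 1 [0.5y] swap r/2=47/4953: DF=(1 − 47/4953·(0))/(1+47/4953) = 4953/5000 ≈ 0.990600
step 2 [1y] bond c/2=7/200: DF=(262191/250000 − 7/200·(0.990600))/(1+7/200) = 4899/5000 ≈ 0.979800
step 3 [1.5y] zero: DF = P = 2413/2500 ≈ 0.965200
step 4 [2y] swap r/2=349/19329: DF=(1 − 349/19329·(0.990600+0.979800+0.965200))/(1+349/19329) = 4651/5000 ≈ 0.930200
step 5 [2.5y] zero: DF = P = 1109/1250 ≈ 0.887200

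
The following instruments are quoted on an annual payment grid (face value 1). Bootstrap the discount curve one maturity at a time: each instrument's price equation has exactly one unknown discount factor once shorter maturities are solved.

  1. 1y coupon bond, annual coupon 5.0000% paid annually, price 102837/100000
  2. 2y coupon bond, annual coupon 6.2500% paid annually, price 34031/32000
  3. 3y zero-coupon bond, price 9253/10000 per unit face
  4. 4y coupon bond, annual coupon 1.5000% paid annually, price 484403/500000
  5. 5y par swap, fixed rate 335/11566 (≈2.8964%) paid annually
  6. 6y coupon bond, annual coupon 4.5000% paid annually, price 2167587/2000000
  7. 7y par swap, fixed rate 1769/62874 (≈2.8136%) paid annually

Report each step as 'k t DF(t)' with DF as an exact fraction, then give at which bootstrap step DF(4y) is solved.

step 1 [1y] bond c/1=1/20: DF=(102837/100000 − 1/20·(0))/(1+1/20) = 4897/5000 ≈ 0.979400
step 2 [2y] bond c/1=1/16: DF=(34031/32000 − 1/16·(0.979400))/(1+1/16) = 9433/10000 ≈ 0.943300
step 3 [3y] zero: DF = P = 9253/10000 ≈ 0.925300
step 4 [4y] bond c/1=3/200: DF=(484403/500000 − 3/200·(0.979400+0.943300+0.925300))/(1+3/200) = 2281/2500 ≈ 0.912400
step 5 [5y] swap r/1=335/11566: DF=(1 − 335/11566·(0.979400+0.943300+0.925300+0.912400))/(1+335/11566) = 433/500 ≈ 0.866000
step 6 [6y] bond c/1=9/200: DF=(2167587/2000000 − 9/200·(0.979400+0.943300+0.925300+0.912400+0.866000))/(1+9/200) = 8379/10000 ≈ 0.837900
step 7 [7y] swap r/1=1769/62874: DF=(1 − 1769/62874·(0.979400+0.943300+0.925300+0.912400+0.866000+0.837900))/(1+1769/62874) = 8231/10000 ≈ 0.823100

1 1 4897/5000
2 2 9433/10000
3 3 9253/10000
4 4 2281/2500
5 5 433/500
6 6 8379/10000
7 7 8231/10000
DF(4y) is solved at step 4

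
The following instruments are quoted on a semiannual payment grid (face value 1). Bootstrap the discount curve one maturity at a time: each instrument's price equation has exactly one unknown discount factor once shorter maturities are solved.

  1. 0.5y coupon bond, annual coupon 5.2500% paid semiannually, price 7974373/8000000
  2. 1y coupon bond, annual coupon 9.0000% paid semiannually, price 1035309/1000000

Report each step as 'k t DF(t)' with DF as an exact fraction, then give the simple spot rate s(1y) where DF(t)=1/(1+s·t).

1 1/2 9713/10000
2 1 9489/10000
s(1y) = (1/(9489/10000) − 1)/(1) = 511/9489 ≈ 5.3852%

step 1 [0.5y] bond c/2=21/800: DF=(7974373/8000000 − 21/800·(0))/(1+21/800) = 9713/10000 ≈ 0.971300
step 2 [1y] bond c/2=9/200: DF=(1035309/1000000 − 9/200·(0.971300))/(1+9/200) = 9489/10000 ≈ 0.948900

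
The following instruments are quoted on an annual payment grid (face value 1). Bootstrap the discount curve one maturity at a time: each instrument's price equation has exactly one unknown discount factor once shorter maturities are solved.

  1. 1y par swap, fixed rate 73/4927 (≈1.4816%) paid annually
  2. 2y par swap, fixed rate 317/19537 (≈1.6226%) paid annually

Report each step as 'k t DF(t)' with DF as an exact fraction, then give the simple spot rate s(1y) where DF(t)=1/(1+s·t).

step 1 [1y] swap r/1=73/4927: DF=(1 − 73/4927·(0))/(1+73/4927) = 4927/5000 ≈ 0.985400
step 2 [2y] swap r/1=317/19537: DF=(1 − 317/19537·(0.985400))/(1+317/19537) = 9683/10000 ≈ 0.968300

1 1 4927/5000
2 2 9683/10000
s(1y) = (1/(4927/5000) − 1)/(1) = 73/4927 ≈ 1.4816%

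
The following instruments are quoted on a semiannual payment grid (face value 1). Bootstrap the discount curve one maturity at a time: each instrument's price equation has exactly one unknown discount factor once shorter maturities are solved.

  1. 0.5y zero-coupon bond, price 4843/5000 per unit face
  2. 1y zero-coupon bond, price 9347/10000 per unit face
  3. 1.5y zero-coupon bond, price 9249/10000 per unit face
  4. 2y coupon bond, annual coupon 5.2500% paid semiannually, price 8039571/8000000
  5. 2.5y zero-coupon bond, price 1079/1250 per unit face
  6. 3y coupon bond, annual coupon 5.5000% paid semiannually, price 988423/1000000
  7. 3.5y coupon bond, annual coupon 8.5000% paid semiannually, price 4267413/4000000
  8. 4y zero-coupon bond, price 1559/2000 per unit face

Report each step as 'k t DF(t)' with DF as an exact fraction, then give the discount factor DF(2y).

1 1/2 4843/5000
2 1 9347/10000
3 3/2 9249/10000
4 2 9069/10000
5 5/2 1079/1250
6 3 8389/10000
7 7/2 8017/10000
8 4 1559/2000
DF(2y) = 9069/10000 ≈ 0.906900

step 1 [0.5y] zero: DF = P = 4843/5000 ≈ 0.968600
step 2 [1y] zero: DF = P = 9347/10000 ≈ 0.934700
step 3 [1.5y] zero: DF = P = 9249/10000 ≈ 0.924900
step 4 [2y] bond c/2=21/800: DF=(8039571/8000000 − 21/800·(0.968600+0.934700+0.924900))/(1+21/800) = 9069/10000 ≈ 0.906900
step 5 [2.5y] zero: DF = P = 1079/1250 ≈ 0.863200
step 6 [3y] bond c/2=11/400: DF=(988423/1000000 − 11/400·(0.968600+0.934700+0.924900+0.906900+0.863200))/(1+11/400) = 8389/10000 ≈ 0.838900
step 7 [3.5y] bond c/2=17/400: DF=(4267413/4000000 − 17/400·(0.968600+0.934700+0.924900+0.906900+0.863200+0.838900))/(1+17/400) = 8017/10000 ≈ 0.801700
step 8 [4y] zero: DF = P = 1559/2000 ≈ 0.779500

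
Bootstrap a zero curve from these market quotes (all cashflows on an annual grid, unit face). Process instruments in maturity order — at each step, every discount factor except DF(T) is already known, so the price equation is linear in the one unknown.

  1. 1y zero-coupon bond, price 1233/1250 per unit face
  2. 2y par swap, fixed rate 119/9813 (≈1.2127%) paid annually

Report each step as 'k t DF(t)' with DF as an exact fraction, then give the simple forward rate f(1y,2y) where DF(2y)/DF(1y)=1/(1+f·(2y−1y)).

step 1 [1y] zero: DF = P = 1233/1250 ≈ 0.986400
step 2 [2y] swap r/1=119/9813: DF=(1 − 119/9813·(0.986400))/(1+119/9813) = 4881/5000 ≈ 0.976200

1 1 1233/1250
2 2 4881/5000
f(1y,2y) = ((1233/1250)/(4881/5000) − 1)/(1) = 17/1627 ≈ 1.0449%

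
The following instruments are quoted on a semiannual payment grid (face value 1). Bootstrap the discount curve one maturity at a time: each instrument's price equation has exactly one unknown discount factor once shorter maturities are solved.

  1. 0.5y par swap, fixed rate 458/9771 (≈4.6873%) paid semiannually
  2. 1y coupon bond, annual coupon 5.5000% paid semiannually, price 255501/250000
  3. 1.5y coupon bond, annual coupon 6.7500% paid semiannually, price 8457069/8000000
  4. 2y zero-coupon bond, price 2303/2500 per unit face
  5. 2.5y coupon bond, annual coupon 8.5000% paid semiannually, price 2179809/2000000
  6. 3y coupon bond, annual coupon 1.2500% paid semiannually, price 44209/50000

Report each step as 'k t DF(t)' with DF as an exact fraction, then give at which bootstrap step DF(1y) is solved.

1 1/2 9771/10000
2 1 1937/2000
3 3/2 9591/10000
4 2 2303/2500
5 5/2 1779/2000
6 3 4247/5000
DF(1y) is solved at step 2

step 1 [0.5y] swap r/2=229/9771: DF=(1 − 229/9771·(0))/(1+229/9771) = 9771/10000 ≈ 0.977100
step 2 [1y] bond c/2=11/400: DF=(255501/250000 − 11/400·(0.977100))/(1+11/400) = 1937/2000 ≈ 0.968500
step 3 [1.5y] bond c/2=27/800: DF=(8457069/8000000 − 27/800·(0.977100+0.968500))/(1+27/800) = 9591/10000 ≈ 0.959100
step 4 [2y] zero: DF = P = 2303/2500 ≈ 0.921200
step 5 [2.5y] bond c/2=17/400: DF=(2179809/2000000 − 17/400·(0.977100+0.968500+0.959100+0.921200))/(1+17/400) = 1779/2000 ≈ 0.889500
step 6 [3y] bond c/2=1/160: DF=(44209/50000 − 1/160·(0.977100+0.968500+0.959100+0.921200+0.889500))/(1+1/160) = 4247/5000 ≈ 0.849400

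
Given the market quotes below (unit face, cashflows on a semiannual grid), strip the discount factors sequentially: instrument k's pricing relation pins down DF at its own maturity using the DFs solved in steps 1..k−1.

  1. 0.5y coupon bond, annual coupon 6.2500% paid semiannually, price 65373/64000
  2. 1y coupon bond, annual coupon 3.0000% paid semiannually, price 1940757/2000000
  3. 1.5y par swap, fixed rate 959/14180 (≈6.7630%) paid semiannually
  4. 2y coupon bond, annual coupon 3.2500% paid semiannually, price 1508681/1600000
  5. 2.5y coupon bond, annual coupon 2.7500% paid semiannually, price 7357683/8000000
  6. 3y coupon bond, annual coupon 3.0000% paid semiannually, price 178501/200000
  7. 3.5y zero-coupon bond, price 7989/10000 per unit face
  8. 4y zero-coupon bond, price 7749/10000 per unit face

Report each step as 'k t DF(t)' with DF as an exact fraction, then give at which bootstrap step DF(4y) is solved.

step 1 [0.5y] bond c/2=1/32: DF=(65373/64000 − 1/32·(0))/(1+1/32) = 1981/2000 ≈ 0.990500
step 2 [1y] bond c/2=3/200: DF=(1940757/2000000 − 3/200·(0.990500))/(1+3/200) = 4707/5000 ≈ 0.941400
step 3 [1.5y] swap r/2=959/28360: DF=(1 − 959/28360·(0.990500+0.941400))/(1+959/28360) = 9041/10000 ≈ 0.904100
step 4 [2y] bond c/2=13/800: DF=(1508681/1600000 − 13/800·(0.990500+0.941400+0.904100))/(1+13/800) = 353/400 ≈ 0.882500
step 5 [2.5y] bond c/2=11/800: DF=(7357683/8000000 − 11/800·(0.990500+0.941400+0.904100+0.882500))/(1+11/800) = 1071/1250 ≈ 0.856800
step 6 [3y] bond c/2=3/200: DF=(178501/200000 − 3/200·(0.990500+0.941400+0.904100+0.882500+0.856800))/(1+3/200) = 8117/10000 ≈ 0.811700
step 7 [3.5y] zero: DF = P = 7989/10000 ≈ 0.798900
step 8 [4y] zero: DF = P = 7749/10000 ≈ 0.774900

1 1/2 1981/2000
2 1 4707/5000
3 3/2 9041/10000
4 2 353/400
5 5/2 1071/1250
6 3 8117/10000
7 7/2 7989/10000
8 4 7749/10000
DF(4y) is solved at step 8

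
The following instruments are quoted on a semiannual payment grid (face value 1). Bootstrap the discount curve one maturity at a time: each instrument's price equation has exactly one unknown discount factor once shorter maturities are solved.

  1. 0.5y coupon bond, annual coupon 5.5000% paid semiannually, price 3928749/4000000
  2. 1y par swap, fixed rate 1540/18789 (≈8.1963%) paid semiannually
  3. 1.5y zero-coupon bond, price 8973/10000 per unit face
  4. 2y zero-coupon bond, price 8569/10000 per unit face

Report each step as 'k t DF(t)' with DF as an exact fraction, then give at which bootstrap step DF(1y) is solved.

step 1 [0.5y] bond c/2=11/400: DF=(3928749/4000000 − 11/400·(0))/(1+11/400) = 9559/10000 ≈ 0.955900
step 2 [1y] swap r/2=770/18789: DF=(1 − 770/18789·(0.955900))/(1+770/18789) = 923/1000 ≈ 0.923000
step 3 [1.5y] zero: DF = P = 8973/10000 ≈ 0.897300
step 4 [2y] zero: DF = P = 8569/10000 ≈ 0.856900

1 1/2 9559/10000
2 1 923/1000
3 3/2 8973/10000
4 2 8569/10000
DF(1y) is solved at step 2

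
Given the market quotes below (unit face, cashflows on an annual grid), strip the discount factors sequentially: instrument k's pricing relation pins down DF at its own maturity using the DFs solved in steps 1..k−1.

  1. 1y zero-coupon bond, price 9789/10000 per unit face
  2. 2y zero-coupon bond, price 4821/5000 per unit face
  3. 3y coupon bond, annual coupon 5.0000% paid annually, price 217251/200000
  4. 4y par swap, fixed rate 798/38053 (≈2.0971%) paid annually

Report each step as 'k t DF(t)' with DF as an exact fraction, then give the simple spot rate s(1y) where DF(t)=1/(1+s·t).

step 1 [1y] zero: DF = P = 9789/10000 ≈ 0.978900
step 2 [2y] zero: DF = P = 4821/5000 ≈ 0.964200
step 3 [3y] bond c/1=1/20: DF=(217251/200000 − 1/20·(0.978900+0.964200))/(1+1/20) = 471/500 ≈ 0.942000
step 4 [4y] swap r/1=798/38053: DF=(1 − 798/38053·(0.978900+0.964200+0.942000))/(1+798/38053) = 4601/5000 ≈ 0.920200

1 1 9789/10000
2 2 4821/5000
3 3 471/500
4 4 4601/5000
s(1y) = (1/(9789/10000) − 1)/(1) = 211/9789 ≈ 2.1555%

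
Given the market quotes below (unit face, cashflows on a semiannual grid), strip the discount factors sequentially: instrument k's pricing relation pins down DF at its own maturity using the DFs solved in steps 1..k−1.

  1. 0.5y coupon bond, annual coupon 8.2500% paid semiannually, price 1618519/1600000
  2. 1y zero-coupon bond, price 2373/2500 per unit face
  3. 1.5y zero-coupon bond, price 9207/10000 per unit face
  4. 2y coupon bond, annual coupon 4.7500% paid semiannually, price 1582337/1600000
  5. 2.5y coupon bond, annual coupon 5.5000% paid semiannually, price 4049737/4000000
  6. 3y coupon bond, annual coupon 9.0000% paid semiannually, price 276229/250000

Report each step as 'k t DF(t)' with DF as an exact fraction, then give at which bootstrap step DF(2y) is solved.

step 1 [0.5y] bond c/2=33/800: DF=(1618519/1600000 − 33/800·(0))/(1+33/800) = 1943/2000 ≈ 0.971500
step 2 [1y] zero: DF = P = 2373/2500 ≈ 0.949200
step 3 [1.5y] zero: DF = P = 9207/10000 ≈ 0.920700
step 4 [2y] bond c/2=19/800: DF=(1582337/1600000 − 19/800·(0.971500+0.949200+0.920700))/(1+19/800) = 9001/10000 ≈ 0.900100
step 5 [2.5y] bond c/2=11/400: DF=(4049737/4000000 − 11/400·(0.971500+0.949200+0.920700+0.900100))/(1+11/400) = 2213/2500 ≈ 0.885200
step 6 [3y] bond c/2=9/200: DF=(276229/250000 − 9/200·(0.971500+0.949200+0.920700+0.900100+0.885200))/(1+9/200) = 8581/10000 ≈ 0.858100

1 1/2 1943/2000
2 1 2373/2500
3 3/2 9207/10000
4 2 9001/10000
5 5/2 2213/2500
6 3 8581/10000
DF(2y) is solved at step 4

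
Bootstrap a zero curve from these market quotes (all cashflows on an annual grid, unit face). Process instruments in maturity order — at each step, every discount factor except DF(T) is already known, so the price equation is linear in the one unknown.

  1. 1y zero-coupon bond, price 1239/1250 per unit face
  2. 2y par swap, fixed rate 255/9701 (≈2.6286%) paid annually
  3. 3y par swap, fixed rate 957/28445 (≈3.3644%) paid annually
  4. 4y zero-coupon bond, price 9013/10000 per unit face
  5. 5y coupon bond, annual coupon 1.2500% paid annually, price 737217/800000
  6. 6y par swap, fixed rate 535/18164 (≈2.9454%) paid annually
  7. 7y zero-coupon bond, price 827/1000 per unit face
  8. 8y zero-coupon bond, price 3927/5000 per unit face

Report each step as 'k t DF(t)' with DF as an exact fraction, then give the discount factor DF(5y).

1 1 1239/1250
2 2 949/1000
3 3 9043/10000
4 4 9013/10000
5 5 8639/10000
6 6 1679/2000
7 7 827/1000
8 8 3927/5000
DF(5y) = 8639/10000 ≈ 0.863900

step 1 [1y] zero: DF = P = 1239/1250 ≈ 0.991200
step 2 [2y] swap r/1=255/9701: DF=(1 − 255/9701·(0.991200))/(1+255/9701) = 949/1000 ≈ 0.949000
step 3 [3y] swap r/1=957/28445: DF=(1 − 957/28445·(0.991200+0.949000))/(1+957/28445) = 9043/10000 ≈ 0.904300
step 4 [4y] zero: DF = P = 9013/10000 ≈ 0.901300
step 5 [5y] bond c/1=1/80: DF=(737217/800000 − 1/80·(0.991200+0.949000+0.904300+0.901300))/(1+1/80) = 8639/10000 ≈ 0.863900
step 6 [6y] swap r/1=535/18164: DF=(1 − 535/18164·(0.991200+0.949000+0.904300+0.901300+0.863900))/(1+535/18164) = 1679/2000 ≈ 0.839500
step 7 [7y] zero: DF = P = 827/1000 ≈ 0.827000
step 8 [8y] zero: DF = P = 3927/5000 ≈ 0.785400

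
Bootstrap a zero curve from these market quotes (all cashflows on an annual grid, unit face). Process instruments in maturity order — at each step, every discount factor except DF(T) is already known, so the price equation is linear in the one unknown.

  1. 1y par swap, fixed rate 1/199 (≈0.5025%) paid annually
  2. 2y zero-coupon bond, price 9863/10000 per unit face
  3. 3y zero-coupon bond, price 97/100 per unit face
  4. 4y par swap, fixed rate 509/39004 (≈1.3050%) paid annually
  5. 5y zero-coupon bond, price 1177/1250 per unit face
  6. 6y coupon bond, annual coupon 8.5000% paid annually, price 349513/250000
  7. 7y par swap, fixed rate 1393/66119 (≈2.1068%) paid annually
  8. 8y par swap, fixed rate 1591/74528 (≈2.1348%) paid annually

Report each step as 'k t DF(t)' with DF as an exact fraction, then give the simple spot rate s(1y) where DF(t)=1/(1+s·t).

1 1 199/200
2 2 9863/10000
3 3 97/100
4 4 9491/10000
5 5 1177/1250
6 6 2273/2500
7 7 8607/10000
8 8 8409/10000
s(1y) = (1/(199/200) − 1)/(1) = 1/199 ≈ 0.5025%

step 1 [1y] swap r/1=1/199: DF=(1 − 1/199·(0))/(1+1/199) = 199/200 ≈ 0.995000
step 2 [2y] zero: DF = P = 9863/10000 ≈ 0.986300
step 3 [3y] zero: DF = P = 97/100 ≈ 0.970000
step 4 [4y] swap r/1=509/39004: DF=(1 − 509/39004·(0.995000+0.986300+0.970000))/(1+509/39004) = 9491/10000 ≈ 0.949100
step 5 [5y] zero: DF = P = 1177/1250 ≈ 0.941600
step 6 [6y] bond c/1=17/200: DF=(349513/250000 − 17/200·(0.995000+0.986300+0.970000+0.949100+0.941600))/(1+17/200) = 2273/2500 ≈ 0.909200
step 7 [7y] swap r/1=1393/66119: DF=(1 − 1393/66119·(0.995000+0.986300+0.970000+0.949100+0.941600+0.909200))/(1+1393/66119) = 8607/10000 ≈ 0.860700
step 8 [8y] swap r/1=1591/74528: DF=(1 − 1591/74528·(0.995000+0.986300+0.970000+0.949100+0.941600+0.909200+0.860700))/(1+1591/74528) = 8409/10000 ≈ 0.840900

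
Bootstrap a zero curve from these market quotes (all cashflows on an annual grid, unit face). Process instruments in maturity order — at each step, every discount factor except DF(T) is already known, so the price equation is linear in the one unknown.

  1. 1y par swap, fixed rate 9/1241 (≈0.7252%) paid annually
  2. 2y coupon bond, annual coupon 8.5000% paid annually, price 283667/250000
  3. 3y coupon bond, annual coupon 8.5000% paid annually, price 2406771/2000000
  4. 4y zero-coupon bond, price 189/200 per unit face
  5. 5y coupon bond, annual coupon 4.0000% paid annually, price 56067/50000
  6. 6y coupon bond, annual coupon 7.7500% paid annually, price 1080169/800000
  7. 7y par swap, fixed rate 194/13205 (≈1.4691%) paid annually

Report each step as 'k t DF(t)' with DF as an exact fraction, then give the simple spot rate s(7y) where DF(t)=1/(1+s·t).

step 1 [1y] swap r/1=9/1241: DF=(1 − 9/1241·(0))/(1+9/1241) = 1241/1250 ≈ 0.992800
step 2 [2y] bond c/1=17/200: DF=(283667/250000 − 17/200·(0.992800))/(1+17/200) = 121/125 ≈ 0.968000
step 3 [3y] bond c/1=17/200: DF=(2406771/2000000 − 17/200·(0.992800+0.968000))/(1+17/200) = 1911/2000 ≈ 0.955500
step 4 [4y] zero: DF = P = 189/200 ≈ 0.945000
step 5 [5y] bond c/1=1/25: DF=(56067/50000 − 1/25·(0.992800+0.968000+0.955500+0.945000))/(1+1/25) = 9297/10000 ≈ 0.929700
step 6 [6y] bond c/1=31/400: DF=(1080169/800000 − 31/400·(0.992800+0.968000+0.955500+0.945000+0.929700))/(1+31/400) = 1817/2000 ≈ 0.908500
step 7 [7y] swap r/1=194/13205: DF=(1 − 194/13205·(0.992800+0.968000+0.955500+0.945000+0.929700+0.908500))/(1+194/13205) = 903/1000 ≈ 0.903000

1 1 1241/1250
2 2 121/125
3 3 1911/2000
4 4 189/200
5 5 9297/10000
6 6 1817/2000
7 7 903/1000
s(7y) = (1/(903/1000) − 1)/(7) = 97/6321 ≈ 1.5346%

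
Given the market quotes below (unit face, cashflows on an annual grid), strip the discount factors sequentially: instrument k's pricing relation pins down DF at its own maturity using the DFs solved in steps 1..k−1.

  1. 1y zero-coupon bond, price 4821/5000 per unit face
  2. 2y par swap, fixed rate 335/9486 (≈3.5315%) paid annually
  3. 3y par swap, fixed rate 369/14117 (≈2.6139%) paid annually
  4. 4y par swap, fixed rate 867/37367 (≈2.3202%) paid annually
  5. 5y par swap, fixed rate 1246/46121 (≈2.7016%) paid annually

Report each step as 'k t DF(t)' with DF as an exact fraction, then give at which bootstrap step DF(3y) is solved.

1 1 4821/5000
2 2 933/1000
3 3 4631/5000
4 4 9133/10000
5 5 4377/5000
DF(3y) is solved at step 3

step 1 [1y] zero: DF = P = 4821/5000 ≈ 0.964200
step 2 [2y] swap r/1=335/9486: DF=(1 − 335/9486·(0.964200))/(1+335/9486) = 933/1000 ≈ 0.933000
step 3 [3y] swap r/1=369/14117: DF=(1 − 369/14117·(0.964200+0.933000))/(1+369/14117) = 4631/5000 ≈ 0.926200
step 4 [4y] swap r/1=867/37367: DF=(1 − 867/37367·(0.964200+0.933000+0.926200))/(1+867/37367) = 9133/10000 ≈ 0.913300
step 5 [5y] swap r/1=1246/46121: DF=(1 − 1246/46121·(0.964200+0.933000+0.926200+0.913300))/(1+1246/46121) = 4377/5000 ≈ 0.875400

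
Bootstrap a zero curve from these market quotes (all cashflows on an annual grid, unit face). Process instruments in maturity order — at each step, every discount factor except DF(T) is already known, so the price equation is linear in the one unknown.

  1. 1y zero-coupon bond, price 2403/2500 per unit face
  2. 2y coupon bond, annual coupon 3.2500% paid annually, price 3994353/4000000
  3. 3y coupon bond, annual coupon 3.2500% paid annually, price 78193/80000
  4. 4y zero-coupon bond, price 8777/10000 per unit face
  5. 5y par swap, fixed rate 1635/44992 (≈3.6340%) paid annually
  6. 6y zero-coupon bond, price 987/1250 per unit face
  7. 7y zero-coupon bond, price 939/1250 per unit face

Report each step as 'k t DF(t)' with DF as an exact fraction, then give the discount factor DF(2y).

step 1 [1y] zero: DF = P = 2403/2500 ≈ 0.961200
step 2 [2y] bond c/1=13/400: DF=(3994353/4000000 − 13/400·(0.961200))/(1+13/400) = 9369/10000 ≈ 0.936900
step 3 [3y] bond c/1=13/400: DF=(78193/80000 − 13/400·(0.961200+0.936900))/(1+13/400) = 8869/10000 ≈ 0.886900
step 4 [4y] zero: DF = P = 8777/10000 ≈ 0.877700
step 5 [5y] swap r/1=1635/44992: DF=(1 − 1635/44992·(0.961200+0.936900+0.886900+0.877700))/(1+1635/44992) = 1673/2000 ≈ 0.836500
step 6 [6y] zero: DF = P = 987/1250 ≈ 0.789600
step 7 [7y] zero: DF = P = 939/1250 ≈ 0.751200

1 1 2403/2500
2 2 9369/10000
3 3 8869/10000
4 4 8777/10000
5 5 1673/2000
6 6 987/1250
7 7 939/1250
DF(2y) = 9369/10000 ≈ 0.936900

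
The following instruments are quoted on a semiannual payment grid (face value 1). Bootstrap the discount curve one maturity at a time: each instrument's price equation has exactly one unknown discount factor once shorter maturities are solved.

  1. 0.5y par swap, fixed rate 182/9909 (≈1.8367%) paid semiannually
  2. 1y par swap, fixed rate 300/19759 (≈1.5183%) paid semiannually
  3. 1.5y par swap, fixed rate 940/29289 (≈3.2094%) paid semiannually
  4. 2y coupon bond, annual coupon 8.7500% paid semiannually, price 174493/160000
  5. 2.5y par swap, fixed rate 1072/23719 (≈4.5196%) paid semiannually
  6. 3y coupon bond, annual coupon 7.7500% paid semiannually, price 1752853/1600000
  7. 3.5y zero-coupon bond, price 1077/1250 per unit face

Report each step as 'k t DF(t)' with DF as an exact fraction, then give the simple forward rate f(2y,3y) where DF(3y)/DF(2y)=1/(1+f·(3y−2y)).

1 1/2 9909/10000
2 1 197/200
3 3/2 953/1000
4 2 9221/10000
5 5/2 558/625
6 3 8777/10000
7 7/2 1077/1250
f(2y,3y) = ((9221/10000)/(8777/10000) − 1)/(1) = 444/8777 ≈ 5.0587%

step 1 [0.5y] swap r/2=91/9909: DF=(1 − 91/9909·(0))/(1+91/9909) = 9909/10000 ≈ 0.990900
step 2 [1y] swap r/2=150/19759: DF=(1 − 150/19759·(0.990900))/(1+150/19759) = 197/200 ≈ 0.985000
step 3 [1.5y] swap r/2=470/29289: DF=(1 − 470/29289·(0.990900+0.985000))/(1+470/29289) = 953/1000 ≈ 0.953000
step 4 [2y] bond c/2=7/160: DF=(174493/160000 − 7/160·(0.990900+0.985000+0.953000))/(1+7/160) = 9221/10000 ≈ 0.922100
step 5 [2.5y] swap r/2=536/23719: DF=(1 − 536/23719·(0.990900+0.985000+0.953000+0.922100))/(1+536/23719) = 558/625 ≈ 0.892800
step 6 [3y] bond c/2=31/800: DF=(1752853/1600000 − 31/800·(0.990900+0.985000+0.953000+0.922100+0.892800))/(1+31/800) = 8777/10000 ≈ 0.877700
step 7 [3.5y] zero: DF = P = 1077/1250 ≈ 0.861600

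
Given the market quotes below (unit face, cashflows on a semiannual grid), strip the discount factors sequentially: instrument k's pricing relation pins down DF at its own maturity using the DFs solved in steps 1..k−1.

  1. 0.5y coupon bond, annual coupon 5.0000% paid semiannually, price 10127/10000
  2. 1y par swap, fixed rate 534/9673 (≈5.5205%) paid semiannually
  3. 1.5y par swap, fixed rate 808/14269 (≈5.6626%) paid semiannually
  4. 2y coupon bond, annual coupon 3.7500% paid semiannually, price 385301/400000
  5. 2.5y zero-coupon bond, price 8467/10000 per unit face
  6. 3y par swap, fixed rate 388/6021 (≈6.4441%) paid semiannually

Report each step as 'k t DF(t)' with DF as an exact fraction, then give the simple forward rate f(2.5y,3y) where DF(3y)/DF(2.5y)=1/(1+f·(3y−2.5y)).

step 1 [0.5y] bond c/2=1/40: DF=(10127/10000 − 1/40·(0))/(1+1/40) = 247/250 ≈ 0.988000
step 2 [1y] swap r/2=267/9673: DF=(1 − 267/9673·(0.988000))/(1+267/9673) = 4733/5000 ≈ 0.946600
step 3 [1.5y] swap r/2=404/14269: DF=(1 − 404/14269·(0.988000+0.946600))/(1+404/14269) = 1149/1250 ≈ 0.919200
step 4 [2y] bond c/2=3/160: DF=(385301/400000 − 3/160·(0.988000+0.946600+0.919200))/(1+3/160) = 893/1000 ≈ 0.893000
step 5 [2.5y] zero: DF = P = 8467/10000 ≈ 0.846700
step 6 [3y] swap r/2=194/6021: DF=(1 − 194/6021·(0.988000+0.946600+0.919200+0.893000+0.846700))/(1+194/6021) = 4127/5000 ≈ 0.825400

1 1/2 247/250
2 1 4733/5000
3 3/2 1149/1250
4 2 893/1000
5 5/2 8467/10000
6 3 4127/5000
f(2.5y,3y) = ((8467/10000)/(4127/5000) − 1)/(1/2) = 213/4127 ≈ 5.1611%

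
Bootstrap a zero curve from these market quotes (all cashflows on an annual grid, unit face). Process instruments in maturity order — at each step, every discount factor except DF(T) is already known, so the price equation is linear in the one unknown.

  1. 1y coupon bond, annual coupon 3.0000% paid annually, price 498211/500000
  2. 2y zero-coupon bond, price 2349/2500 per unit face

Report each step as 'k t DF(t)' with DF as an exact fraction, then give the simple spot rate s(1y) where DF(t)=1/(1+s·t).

1 1 4837/5000
2 2 2349/2500
s(1y) = (1/(4837/5000) − 1)/(1) = 163/4837 ≈ 3.3699%

step 1 [1y] bond c/1=3/100: DF=(498211/500000 − 3/100·(0))/(1+3/100) = 4837/5000 ≈ 0.967400
step 2 [2y] zero: DF = P = 2349/2500 ≈ 0.939600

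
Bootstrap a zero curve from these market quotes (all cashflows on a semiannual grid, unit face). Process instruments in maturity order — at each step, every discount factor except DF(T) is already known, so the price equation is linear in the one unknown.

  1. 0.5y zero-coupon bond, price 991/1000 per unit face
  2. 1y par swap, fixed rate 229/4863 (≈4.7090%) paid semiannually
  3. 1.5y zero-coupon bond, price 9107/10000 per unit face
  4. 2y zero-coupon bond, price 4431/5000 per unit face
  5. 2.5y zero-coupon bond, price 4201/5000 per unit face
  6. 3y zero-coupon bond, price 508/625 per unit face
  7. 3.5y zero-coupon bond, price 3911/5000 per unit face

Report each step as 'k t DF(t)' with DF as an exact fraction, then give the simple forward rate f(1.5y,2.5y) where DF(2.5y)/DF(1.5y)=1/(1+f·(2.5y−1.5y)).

1 1/2 991/1000
2 1 4771/5000
3 3/2 9107/10000
4 2 4431/5000
5 5/2 4201/5000
6 3 508/625
7 7/2 3911/5000
f(1.5y,2.5y) = ((9107/10000)/(4201/5000) − 1)/(1) = 705/8402 ≈ 8.3909%

step 1 [0.5y] zero: DF = P = 991/1000 ≈ 0.991000
step 2 [1y] swap r/2=229/9726: DF=(1 − 229/9726·(0.991000))/(1+229/9726) = 4771/5000 ≈ 0.954200
step 3 [1.5y] zero: DF = P = 9107/10000 ≈ 0.910700
step 4 [2y] zero: DF = P = 4431/5000 ≈ 0.886200
step 5 [2.5y] zero: DF = P = 4201/5000 ≈ 0.840200
step 6 [3y] zero: DF = P = 508/625 ≈ 0.812800
step 7 [3.5y] zero: DF = P = 3911/5000 ≈ 0.782200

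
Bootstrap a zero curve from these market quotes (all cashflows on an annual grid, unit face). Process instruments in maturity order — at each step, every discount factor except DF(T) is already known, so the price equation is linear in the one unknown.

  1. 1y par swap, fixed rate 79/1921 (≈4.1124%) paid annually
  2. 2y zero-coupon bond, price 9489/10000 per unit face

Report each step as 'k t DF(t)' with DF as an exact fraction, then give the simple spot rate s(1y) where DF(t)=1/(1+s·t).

1 1 1921/2000
2 2 9489/10000
s(1y) = (1/(1921/2000) − 1)/(1) = 79/1921 ≈ 4.1124%

step 1 [1y] swap r/1=79/1921: DF=(1 − 79/1921·(0))/(1+79/1921) = 1921/2000 ≈ 0.960500
step 2 [2y] zero: DF = P = 9489/10000 ≈ 0.948900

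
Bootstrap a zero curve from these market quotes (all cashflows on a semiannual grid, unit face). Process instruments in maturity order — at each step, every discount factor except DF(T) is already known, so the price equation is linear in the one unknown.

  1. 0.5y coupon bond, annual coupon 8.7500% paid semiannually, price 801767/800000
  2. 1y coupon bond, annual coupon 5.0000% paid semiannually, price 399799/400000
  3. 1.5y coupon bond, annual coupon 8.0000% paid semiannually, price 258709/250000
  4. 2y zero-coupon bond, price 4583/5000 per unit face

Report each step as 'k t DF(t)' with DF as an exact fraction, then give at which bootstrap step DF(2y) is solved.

1 1/2 4801/5000
2 1 9517/10000
3 3/2 1843/2000
4 2 4583/5000
DF(2y) is solved at step 4

step 1 [0.5y] bond c/2=7/160: DF=(801767/800000 − 7/160·(0))/(1+7/160) = 4801/5000 ≈ 0.960200
step 2 [1y] bond c/2=1/40: DF=(399799/400000 − 1/40·(0.960200))/(1+1/40) = 9517/10000 ≈ 0.951700
step 3 [1.5y] bond c/2=1/25: DF=(258709/250000 − 1/25·(0.960200+0.951700))/(1+1/25) = 1843/2000 ≈ 0.921500
step 4 [2y] zero: DF = P = 4583/5000 ≈ 0.916600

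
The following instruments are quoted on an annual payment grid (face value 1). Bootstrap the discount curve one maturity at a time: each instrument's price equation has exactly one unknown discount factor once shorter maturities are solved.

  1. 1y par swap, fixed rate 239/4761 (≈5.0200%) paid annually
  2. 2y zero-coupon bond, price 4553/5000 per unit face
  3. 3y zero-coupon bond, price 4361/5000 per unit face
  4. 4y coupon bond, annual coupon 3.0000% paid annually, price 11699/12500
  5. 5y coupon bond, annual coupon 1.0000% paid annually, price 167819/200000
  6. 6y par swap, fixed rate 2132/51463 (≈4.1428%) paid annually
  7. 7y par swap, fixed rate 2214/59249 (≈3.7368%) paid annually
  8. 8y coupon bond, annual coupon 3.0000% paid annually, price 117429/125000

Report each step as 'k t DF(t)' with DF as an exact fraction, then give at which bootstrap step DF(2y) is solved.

step 1 [1y] swap r/1=239/4761: DF=(1 − 239/4761·(0))/(1+239/4761) = 4761/5000 ≈ 0.952200
step 2 [2y] zero: DF = P = 4553/5000 ≈ 0.910600
step 3 [3y] zero: DF = P = 4361/5000 ≈ 0.872200
step 4 [4y] bond c/1=3/100: DF=(11699/12500 − 3/100·(0.952200+0.910600+0.872200))/(1+3/100) = 829/1000 ≈ 0.829000
step 5 [5y] bond c/1=1/100: DF=(167819/200000 − 1/100·(0.952200+0.910600+0.872200+0.829000))/(1+1/100) = 1591/2000 ≈ 0.795500
step 6 [6y] swap r/1=2132/51463: DF=(1 − 2132/51463·(0.952200+0.910600+0.872200+0.829000+0.795500))/(1+2132/51463) = 1967/2500 ≈ 0.786800
step 7 [7y] swap r/1=2214/59249: DF=(1 − 2214/59249·(0.952200+0.910600+0.872200+0.829000+0.795500+0.786800))/(1+2214/59249) = 3893/5000 ≈ 0.778600
step 8 [8y] bond c/1=3/100: DF=(117429/125000 − 3/100·(0.952200+0.910600+0.872200+0.829000+0.795500+0.786800+0.778600))/(1+3/100) = 1479/2000 ≈ 0.739500

1 1 4761/5000
2 2 4553/5000
3 3 4361/5000
4 4 829/1000
5 5 1591/2000
6 6 1967/2500
7 7 3893/5000
8 8 1479/2000
DF(2y) is solved at step 2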